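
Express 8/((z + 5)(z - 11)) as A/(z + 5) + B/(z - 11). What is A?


Step 1: Multiply both sides by (z + 5) and set z = -5
Step 2: A = 8 / (-5 - 11)
Step 3: A = 8 / (-16)
Step 4: A = -1/2

-1/2


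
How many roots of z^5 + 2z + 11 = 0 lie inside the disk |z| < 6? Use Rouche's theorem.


Step 1: On |z| = 6 the three terms have sizes |z^5| = 6^5 = 7776, |2z| = 2*6 = 12, |11| = 11
Step 2: The dominant term is g(z) = z^5; let h(z) = 2z + 11 so f = g + h
Step 3: On |z| = 6: |g| = 7776 and |h| <= 12 + 11 = 23
Step 4: Since 7776 > 23, |h| < |g| on |z| = 6, so by Rouche f has the same number of zeros as g inside |z| < 6
Step 5: g(z) = z^5 has 5 zeros (all at the origin) inside |z| < 6. Answer = 5

5


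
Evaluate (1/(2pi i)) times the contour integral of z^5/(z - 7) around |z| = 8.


Step 1: f(z) = z^5, a = 7 is inside |z| = 8
Step 2: By Cauchy integral formula: (1/(2pi*i)) * integral = f(a)
Step 3: f(7) = 7^5 = 16807

16807


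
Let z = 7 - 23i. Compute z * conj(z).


Step 1: conj(z) = 7 + 23i
Step 2: z * conj(z) = 7^2 + (-23)^2
Step 3: = 49 + 529 = 578

578


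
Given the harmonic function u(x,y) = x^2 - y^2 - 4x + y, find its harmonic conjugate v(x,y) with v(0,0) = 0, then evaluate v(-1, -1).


Step 1: v_x = -u_y = 2y - 1
Step 2: v_y = u_x = 2x - 4
Step 3: v = 2xy - x - 4y + C
Step 4: v(0,0) = 0 => C = 0
Step 5: v(-1, -1) = 7

7


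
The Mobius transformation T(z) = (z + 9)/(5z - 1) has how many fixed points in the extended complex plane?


Step 1: Fixed points satisfy T(z) = z
Step 2: 5z^2 - 2z - 9 = 0
Step 3: Discriminant = (-2)^2 - 4*5*(-9) = 184
Step 4: Number of fixed points = 2

2


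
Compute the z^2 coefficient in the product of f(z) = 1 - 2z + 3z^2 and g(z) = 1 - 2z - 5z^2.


Step 1: z^2 term in f*g comes from: (1)*(-5z^2) + (-2z)*(-2z) + (3z^2)*(1)
Step 2: = -5 + 4 + 3
Step 3: = 2

2


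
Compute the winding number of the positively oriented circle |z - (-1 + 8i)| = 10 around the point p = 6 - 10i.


Step 1: Center c = (-1, 8), radius = 10
Step 2: |p - c|^2 = 7^2 + (-18)^2 = 373
Step 3: r^2 = 100
Step 4: |p-c| > r so winding number = 0

0


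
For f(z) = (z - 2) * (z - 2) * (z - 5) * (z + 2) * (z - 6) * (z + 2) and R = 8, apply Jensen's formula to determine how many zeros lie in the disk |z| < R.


Jensen's formula: (1/2pi)*integral log|f(Re^it)|dt = log|f(0)| + sum_{|a_k|<R} log(R/|a_k|)
Step 1: f(0) = (-2) * (-2) * (-5) * 2 * (-6) * 2 = 480
Step 2: log|f(0)| = log|2| + log|2| + log|5| + log|-2| + log|6| + log|-2| = 6.1738
Step 3: Zeros inside |z| < 8: 2, 2, 5, -2, 6, -2
Step 4: Jensen sum = log(8/2) + log(8/2) + log(8/5) + log(8/2) + log(8/6) + log(8/2) = 6.3029
Step 5: n(R) = number of terms in the Jensen sum = count of zeros inside |z| < 8 = 6

6


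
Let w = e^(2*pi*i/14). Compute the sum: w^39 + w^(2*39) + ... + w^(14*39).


Step 1: The sum sum_{j=1}^{n} w^(k*j) equals n if n | k, else 0.
Step 2: Here n = 14, k = 39
Step 3: Does n divide k? 14 | 39 -> False
Step 4: Sum = 0

0


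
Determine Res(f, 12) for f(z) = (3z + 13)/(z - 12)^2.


Step 1: Pole of order 2 at z = 12
Step 2: Res = lim d/dz [(z - 12)^2 * f(z)] as z -> 12
Step 3: (z - 12)^2 * f(z) = 3z + 13
Step 4: d/dz[3z + 13] = 3

3


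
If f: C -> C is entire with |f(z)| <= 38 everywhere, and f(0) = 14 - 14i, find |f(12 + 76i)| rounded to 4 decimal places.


Step 1: By Liouville's theorem, a bounded entire function is constant.
Step 2: f(z) = f(0) = 14 - 14i for all z.
Step 3: |f(w)| = |14 - 14i| = sqrt(196 + 196)
Step 4: = 19.799

19.799


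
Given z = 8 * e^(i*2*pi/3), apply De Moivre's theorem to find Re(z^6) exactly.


Step 1: By De Moivre's theorem, z^6 = 8^6 * e^(i*6*2*pi/3) = 262144 * (cos(4*pi) + i*sin(4*pi))
Step 2: |z|^6 = 8^6 = 262144
Step 3: Reduce the angle mod 2*pi: 4*pi - 4*pi = 0
Step 4: cos(0) = 1
Step 5: Re(z^6) = 262144 * 1 = 262144

262144


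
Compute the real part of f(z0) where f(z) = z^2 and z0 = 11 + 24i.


Step 1: z0 = 11 + 24i
Step 2: z0^2 = 11^2 - 24^2 + 528i
Step 3: real part = 121 - 576 = -455

-455


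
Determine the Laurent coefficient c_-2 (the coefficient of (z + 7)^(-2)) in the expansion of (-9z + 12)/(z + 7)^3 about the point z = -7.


Step 1: Write the numerator in powers of (z + 7): -9z + 12 = -9(z + 7) + (-9*(-7) + 12) = -9(z + 7) + 75
Step 2: Divide by (z + 7)^3: f(z) = 75(z + 7)^(-3) - 9(z + 7)^(-2)
Step 3: This finite sum is the Laurent series of f about z = -7.
Step 4: Coefficient of (z + 7)^(-2) = coefficient of (z + 7) in the re-centred numerator = -9

-9


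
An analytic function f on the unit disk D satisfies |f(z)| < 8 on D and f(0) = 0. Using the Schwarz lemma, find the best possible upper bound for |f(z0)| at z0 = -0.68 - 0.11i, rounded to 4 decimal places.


Step 1: g = f/8 maps D -> D with g(0) = 0, so by the Schwarz lemma |g(z)| <= |z|, i.e. |f(z)| <= 8|z|; this is sharp (f(z) = 8z).
Step 2: |z0|^2 = (-0.68)^2 + (-0.11)^2 = 0.4745
Step 3: |z0| = sqrt(0.4745) = 0.68884
Step 4: Best bound = 8 * |z0| = 8 * 0.68884 = 5.5107

5.5107


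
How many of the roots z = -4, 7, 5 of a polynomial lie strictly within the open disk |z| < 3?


Step 1: Check each root:
  z = -4: |-4| = 4 >= 3
  z = 7: |7| = 7 >= 3
  z = 5: |5| = 5 >= 3
Step 2: Count = 0

0


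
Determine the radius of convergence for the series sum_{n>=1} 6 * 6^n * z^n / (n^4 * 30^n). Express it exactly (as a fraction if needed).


Step 1: General term a_n = 6 * 6^n / (n^4 * 30^n)
Step 2: By the root test, |a_n|^(1/n) = 6^(1/n) * 6 / (n^(4/n) * 30) -> 6/30 as n -> infinity (since 6^(1/n) -> 1 and n^(4/n) -> 1)
Step 3: R = 1/lim|a_n|^(1/n) = 30/6 = 5

5


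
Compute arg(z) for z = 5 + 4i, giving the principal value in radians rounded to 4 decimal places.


Step 1: z = 5 + 4i
Step 2: arg(z) = atan2(4, 5)
Step 3: arg(z) = 0.6747

0.6747


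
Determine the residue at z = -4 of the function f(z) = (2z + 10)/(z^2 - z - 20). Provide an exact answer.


Step 1: Q(z) = z^2 - z - 20 = (z + 4)(z - 5)
Step 2: Q'(z) = 2z - 1
Step 3: Q'(-4) = -9, P(-4) = 2
Step 4: Res = P(-4)/Q'(-4) = 2/(-9) = -2/9

-2/9


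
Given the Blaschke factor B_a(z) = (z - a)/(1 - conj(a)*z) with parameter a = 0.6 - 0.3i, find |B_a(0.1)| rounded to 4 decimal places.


Step 1: Numerator z0 - a = 0.1 - (0.6 - 0.3i) = -0.5 + 0.3i
Step 2: Denominator 1 - conj(a)*z0 = 1 - (0.6 + 0.3i)*0.1 = 0.94 - 0.03i
Step 3: |z0 - a|^2 = (-0.5)^2 + 0.3^2 = 0.34; |1 - conj(a)*z0|^2 = 0.94^2 + (-0.03)^2 = 0.8845
Step 4: |B_a(0.1)| = sqrt(0.34 / 0.8845) = sqrt(0.384398)
Step 5: = 0.62

0.62


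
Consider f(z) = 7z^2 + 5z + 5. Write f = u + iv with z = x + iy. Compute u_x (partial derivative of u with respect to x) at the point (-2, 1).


Step 1: f(z) = 7(x+iy)^2 + 5(x+iy) + 5
Step 2: u = 7(x^2 - y^2) + 5x + 5
Step 3: u_x = 14x + 5
Step 4: At (-2, 1): u_x = -28 + 5 = -23

-23


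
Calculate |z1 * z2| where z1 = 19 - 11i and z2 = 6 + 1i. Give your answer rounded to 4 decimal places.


Step 1: |z1| = sqrt(19^2 + (-11)^2) = sqrt(482)
Step 2: |z2| = sqrt(6^2 + 1^2) = sqrt(37)
Step 3: |z1*z2| = |z1|*|z2| = sqrt(482) * sqrt(37) = sqrt(482 * 37) = sqrt(17834)
Step 4: = 133.544

133.544


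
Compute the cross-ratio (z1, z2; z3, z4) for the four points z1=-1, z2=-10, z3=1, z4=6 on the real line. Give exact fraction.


Step 1: (z1-z3)(z2-z4) = (-2) * (-16) = 32
Step 2: (z1-z4)(z2-z3) = (-7) * (-11) = 77
Step 3: Cross-ratio = 32/77 = 32/77

32/77


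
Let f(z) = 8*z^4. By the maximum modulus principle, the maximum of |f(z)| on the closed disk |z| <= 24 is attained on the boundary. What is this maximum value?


Step 1: On |z| = 24, |f(z)| = 8 * |z|^4 = 8 * 24^4
Step 2: By maximum modulus principle, maximum is on boundary.
Step 3: Maximum = 8 * 331776 = 2654208

2654208


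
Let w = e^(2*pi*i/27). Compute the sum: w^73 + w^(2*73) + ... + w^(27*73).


Step 1: The sum sum_{j=1}^{n} w^(k*j) equals n if n | k, else 0.
Step 2: Here n = 27, k = 73
Step 3: Does n divide k? 27 | 73 -> False
Step 4: Sum = 0

0


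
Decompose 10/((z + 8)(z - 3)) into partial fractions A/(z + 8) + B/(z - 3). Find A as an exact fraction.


Step 1: Multiply both sides by (z + 8) and set z = -8
Step 2: A = 10 / (-8 - 3)
Step 3: A = 10 / (-11)
Step 4: A = -10/11

-10/11


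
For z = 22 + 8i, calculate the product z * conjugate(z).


Step 1: conj(z) = 22 - 8i
Step 2: z * conj(z) = 22^2 + 8^2
Step 3: = 484 + 64 = 548

548


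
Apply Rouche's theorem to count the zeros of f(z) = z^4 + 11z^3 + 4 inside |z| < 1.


Step 1: On |z| = 1 the three terms have sizes |z^4| = 1^4 = 1, |11z^3| = 11*1^3 = 11, |4| = 4
Step 2: The dominant term is g(z) = 11z^3; let h(z) = z^4 + 4 so f = g + h
Step 3: On |z| = 1: |g| = 11 and |h| <= 1 + 4 = 5
Step 4: Since 11 > 5, |h| < |g| on |z| = 1, so by Rouche f has the same number of zeros as g inside |z| < 1
Step 5: g(z) = 11z^3 has 3 zeros (at the origin, multiplicity 3) inside |z| < 1. Answer = 3

3


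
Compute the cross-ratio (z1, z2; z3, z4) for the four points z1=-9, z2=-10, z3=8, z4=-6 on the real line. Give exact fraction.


Step 1: (z1-z3)(z2-z4) = (-17) * (-4) = 68
Step 2: (z1-z4)(z2-z3) = (-3) * (-18) = 54
Step 3: Cross-ratio = 68/54 = 34/27

34/27


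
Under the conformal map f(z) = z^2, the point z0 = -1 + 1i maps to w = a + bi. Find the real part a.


Step 1: z0 = -1 + 1i
Step 2: z0^2 = (-1)^2 - 1^2 - 2i
Step 3: real part = 1 - 1 = 0

0


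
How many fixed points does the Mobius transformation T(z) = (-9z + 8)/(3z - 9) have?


Step 1: Fixed points satisfy T(z) = z
Step 2: 3z^2 - 8 = 0
Step 3: Discriminant = 0^2 - 4*3*(-8) = 96
Step 4: Number of fixed points = 2

2


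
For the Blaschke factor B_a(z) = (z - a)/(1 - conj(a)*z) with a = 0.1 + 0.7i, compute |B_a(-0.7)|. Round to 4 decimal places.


Step 1: Numerator z0 - a = -0.7 - (0.1 + 0.7i) = -0.8 - 0.7i
Step 2: Denominator 1 - conj(a)*z0 = 1 - (0.1 - 0.7i)*(-0.7) = 1.07 - 0.49i
Step 3: |z0 - a|^2 = (-0.8)^2 + (-0.7)^2 = 1.13; |1 - conj(a)*z0|^2 = 1.07^2 + (-0.49)^2 = 1.385
Step 4: |B_a(-0.7)| = sqrt(1.13 / 1.385) = sqrt(0.815884)
Step 5: = 0.9033

0.9033


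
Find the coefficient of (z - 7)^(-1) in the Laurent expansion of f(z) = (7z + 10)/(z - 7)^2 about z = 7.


Step 1: Write the numerator in powers of (z - 7): 7z + 10 = 7(z - 7) + (7*7 + 10) = 7(z - 7) + 59
Step 2: Divide by (z - 7)^2: f(z) = 59(z - 7)^(-2) + 7(z - 7)^(-1)
Step 3: This finite sum is the Laurent series of f about z = 7.
Step 4: Coefficient of (z - 7)^(-1) = coefficient of (z - 7) in the re-centred numerator = 7

7


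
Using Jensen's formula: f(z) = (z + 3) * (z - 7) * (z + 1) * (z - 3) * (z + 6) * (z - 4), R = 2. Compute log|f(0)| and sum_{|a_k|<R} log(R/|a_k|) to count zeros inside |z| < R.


Jensen's formula: (1/2pi)*integral log|f(Re^it)|dt = log|f(0)| + sum_{|a_k|<R} log(R/|a_k|)
Step 1: f(0) = 3 * (-7) * 1 * (-3) * 6 * (-4) = -1512
Step 2: log|f(0)| = log|-3| + log|7| + log|-1| + log|3| + log|-6| + log|4| = 7.3212
Step 3: Zeros inside |z| < 2: -1
Step 4: Jensen sum = log(2/1) = 0.6931
Step 5: n(R) = number of terms in the Jensen sum = count of zeros inside |z| < 2 = 1

1


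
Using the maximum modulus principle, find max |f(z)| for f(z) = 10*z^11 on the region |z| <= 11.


Step 1: On |z| = 11, |f(z)| = 10 * |z|^11 = 10 * 11^11
Step 2: By maximum modulus principle, maximum is on boundary.
Step 3: Maximum = 10 * 285311670611 = 2853116706110

2853116706110


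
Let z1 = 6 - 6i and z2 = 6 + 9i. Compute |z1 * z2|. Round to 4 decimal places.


Step 1: |z1| = sqrt(6^2 + (-6)^2) = sqrt(72)
Step 2: |z2| = sqrt(6^2 + 9^2) = sqrt(117)
Step 3: |z1*z2| = |z1|*|z2| = sqrt(72) * sqrt(117) = sqrt(72 * 117) = sqrt(8424)
Step 4: = 91.7824

91.7824


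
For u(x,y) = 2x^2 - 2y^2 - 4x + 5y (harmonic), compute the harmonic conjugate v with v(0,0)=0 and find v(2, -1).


Step 1: v_x = -u_y = 4y - 5
Step 2: v_y = u_x = 4x - 4
Step 3: v = 4xy - 5x - 4y + C
Step 4: v(0,0) = 0 => C = 0
Step 5: v(2, -1) = -14

-14


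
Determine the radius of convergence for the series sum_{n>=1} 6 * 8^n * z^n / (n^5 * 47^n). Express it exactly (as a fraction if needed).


Step 1: General term a_n = 6 * 8^n / (n^5 * 47^n)
Step 2: By the root test, |a_n|^(1/n) = 6^(1/n) * 8 / (n^(5/n) * 47) -> 8/47 as n -> infinity (since 6^(1/n) -> 1 and n^(5/n) -> 1)
Step 3: R = 1/lim|a_n|^(1/n) = 47/8

47/8


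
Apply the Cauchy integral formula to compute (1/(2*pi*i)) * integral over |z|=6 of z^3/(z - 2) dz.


Step 1: f(z) = z^3, a = 2 is inside |z| = 6
Step 2: By Cauchy integral formula: (1/(2pi*i)) * integral = f(a)
Step 3: f(2) = 2^3 = 8

8


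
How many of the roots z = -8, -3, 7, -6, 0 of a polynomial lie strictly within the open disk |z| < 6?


Step 1: Check each root:
  z = -8: |-8| = 8 >= 6
  z = -3: |-3| = 3 < 6
  z = 7: |7| = 7 >= 6
  z = -6: |-6| = 6 >= 6
  z = 0: |0| = 0 < 6
Step 2: Count = 2

2


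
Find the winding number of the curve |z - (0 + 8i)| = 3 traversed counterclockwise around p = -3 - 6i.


Step 1: Center c = (0, 8), radius = 3
Step 2: |p - c|^2 = (-3)^2 + (-14)^2 = 205
Step 3: r^2 = 9
Step 4: |p-c| > r so winding number = 0

0


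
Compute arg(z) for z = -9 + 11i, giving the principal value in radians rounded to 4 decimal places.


Step 1: z = -9 + 11i
Step 2: arg(z) = atan2(11, -9)
Step 3: arg(z) = 2.2565

2.2565


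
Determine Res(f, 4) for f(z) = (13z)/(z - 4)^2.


Step 1: Pole of order 2 at z = 4
Step 2: Res = lim d/dz [(z - 4)^2 * f(z)] as z -> 4
Step 3: (z - 4)^2 * f(z) = 13z
Step 4: d/dz[13z] = 13

13


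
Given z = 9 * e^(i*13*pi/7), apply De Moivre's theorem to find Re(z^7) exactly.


Step 1: By De Moivre's theorem, z^7 = 9^7 * e^(i*7*13*pi/7) = 4782969 * (cos(13*pi) + i*sin(13*pi))
Step 2: |z|^7 = 9^7 = 4782969
Step 3: Reduce the angle mod 2*pi: 13*pi - 12*pi = pi
Step 4: cos(pi) = -1
Step 5: Re(z^7) = 4782969 * (-1) = -4782969

-4782969


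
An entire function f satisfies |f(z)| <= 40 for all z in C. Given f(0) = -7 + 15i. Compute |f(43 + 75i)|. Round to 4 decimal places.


Step 1: By Liouville's theorem, a bounded entire function is constant.
Step 2: f(z) = f(0) = -7 + 15i for all z.
Step 3: |f(w)| = |-7 + 15i| = sqrt(49 + 225)
Step 4: = 16.5529

16.5529


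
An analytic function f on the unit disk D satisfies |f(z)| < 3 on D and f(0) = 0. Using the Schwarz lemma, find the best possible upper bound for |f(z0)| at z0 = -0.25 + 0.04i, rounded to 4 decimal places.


Step 1: g = f/3 maps D -> D with g(0) = 0, so by the Schwarz lemma |g(z)| <= |z|, i.e. |f(z)| <= 3|z|; this is sharp (f(z) = 3z).
Step 2: |z0|^2 = (-0.25)^2 + 0.04^2 = 0.0641
Step 3: |z0| = sqrt(0.0641) = 0.25318
Step 4: Best bound = 3 * |z0| = 3 * 0.25318 = 0.7595

0.7595


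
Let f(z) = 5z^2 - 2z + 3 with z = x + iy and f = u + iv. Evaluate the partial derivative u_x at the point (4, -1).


Step 1: f(z) = 5(x+iy)^2 - 2(x+iy) + 3
Step 2: u = 5(x^2 - y^2) - 2x + 3
Step 3: u_x = 10x - 2
Step 4: At (4, -1): u_x = 40 - 2 = 38

38


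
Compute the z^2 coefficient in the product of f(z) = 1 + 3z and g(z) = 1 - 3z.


Step 1: z^2 term in f*g comes from: (1)*(0) + (3z)*(-3z) + (0)*(1)
Step 2: = 0 - 9 + 0
Step 3: = -9

-9


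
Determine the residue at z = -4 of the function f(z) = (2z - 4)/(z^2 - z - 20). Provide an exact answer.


Step 1: Q(z) = z^2 - z - 20 = (z + 4)(z - 5)
Step 2: Q'(z) = 2z - 1
Step 3: Q'(-4) = -9, P(-4) = -12
Step 4: Res = P(-4)/Q'(-4) = -12/(-9) = 4/3

4/3


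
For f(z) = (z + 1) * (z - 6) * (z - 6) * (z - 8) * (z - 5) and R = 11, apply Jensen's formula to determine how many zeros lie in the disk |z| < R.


Jensen's formula: (1/2pi)*integral log|f(Re^it)|dt = log|f(0)| + sum_{|a_k|<R} log(R/|a_k|)
Step 1: f(0) = 1 * (-6) * (-6) * (-8) * (-5) = 1440
Step 2: log|f(0)| = log|-1| + log|6| + log|6| + log|8| + log|5| = 7.2724
Step 3: Zeros inside |z| < 11: -1, 6, 6, 8, 5
Step 4: Jensen sum = log(11/1) + log(11/6) + log(11/6) + log(11/8) + log(11/5) = 4.7171
Step 5: n(R) = number of terms in the Jensen sum = count of zeros inside |z| < 11 = 5

5


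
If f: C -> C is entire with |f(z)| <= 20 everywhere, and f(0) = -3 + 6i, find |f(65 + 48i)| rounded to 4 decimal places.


Step 1: By Liouville's theorem, a bounded entire function is constant.
Step 2: f(z) = f(0) = -3 + 6i for all z.
Step 3: |f(w)| = |-3 + 6i| = sqrt(9 + 36)
Step 4: = 6.7082

6.7082


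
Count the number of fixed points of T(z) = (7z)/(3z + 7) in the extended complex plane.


Step 1: Fixed points satisfy T(z) = z
Step 2: 3z^2 = 0
Step 3: Discriminant = 0^2 - 4*3*0 = 0
Step 4: Number of fixed points = 1

1


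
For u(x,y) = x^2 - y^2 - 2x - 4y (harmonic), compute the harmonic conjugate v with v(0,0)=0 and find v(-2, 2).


Step 1: v_x = -u_y = 2y + 4
Step 2: v_y = u_x = 2x - 2
Step 3: v = 2xy + 4x - 2y + C
Step 4: v(0,0) = 0 => C = 0
Step 5: v(-2, 2) = -20

-20


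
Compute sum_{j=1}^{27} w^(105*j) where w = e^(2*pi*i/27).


Step 1: The sum sum_{j=1}^{n} w^(k*j) equals n if n | k, else 0.
Step 2: Here n = 27, k = 105
Step 3: Does n divide k? 27 | 105 -> False
Step 4: Sum = 0

0


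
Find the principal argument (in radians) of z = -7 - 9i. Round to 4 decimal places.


Step 1: z = -7 - 9i
Step 2: arg(z) = atan2(-9, -7)
Step 3: arg(z) = -2.2318

-2.2318


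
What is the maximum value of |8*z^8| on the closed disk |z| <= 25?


Step 1: On |z| = 25, |f(z)| = 8 * |z|^8 = 8 * 25^8
Step 2: By maximum modulus principle, maximum is on boundary.
Step 3: Maximum = 8 * 152587890625 = 1220703125000

1220703125000


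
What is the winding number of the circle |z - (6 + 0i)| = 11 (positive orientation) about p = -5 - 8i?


Step 1: Center c = (6, 0), radius = 11
Step 2: |p - c|^2 = (-11)^2 + (-8)^2 = 185
Step 3: r^2 = 121
Step 4: |p-c| > r so winding number = 0

0


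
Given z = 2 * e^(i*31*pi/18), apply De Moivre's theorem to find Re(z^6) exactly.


Step 1: By De Moivre's theorem, z^6 = 2^6 * e^(i*6*31*pi/18) = 64 * (cos(31*pi/3) + i*sin(31*pi/3))
Step 2: |z|^6 = 2^6 = 64
Step 3: Reduce the angle mod 2*pi: 31*pi/3 - 10*pi = pi/3
Step 4: cos(pi/3) = 1/2
Step 5: Re(z^6) = 64 * 1/2 = 32

32


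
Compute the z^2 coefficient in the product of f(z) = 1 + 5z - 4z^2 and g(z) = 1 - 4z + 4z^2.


Step 1: z^2 term in f*g comes from: (1)*(4z^2) + (5z)*(-4z) + (-4z^2)*(1)
Step 2: = 4 - 20 - 4
Step 3: = -20

-20


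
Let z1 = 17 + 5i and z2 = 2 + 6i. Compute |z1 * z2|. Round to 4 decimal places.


Step 1: |z1| = sqrt(17^2 + 5^2) = sqrt(314)
Step 2: |z2| = sqrt(2^2 + 6^2) = sqrt(40)
Step 3: |z1*z2| = |z1|*|z2| = sqrt(314) * sqrt(40) = sqrt(314 * 40) = sqrt(12560)
Step 4: = 112.0714

112.0714


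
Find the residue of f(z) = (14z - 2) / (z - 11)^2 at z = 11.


Step 1: Pole of order 2 at z = 11
Step 2: Res = lim d/dz [(z - 11)^2 * f(z)] as z -> 11
Step 3: (z - 11)^2 * f(z) = 14z - 2
Step 4: d/dz[14z - 2] = 14

14


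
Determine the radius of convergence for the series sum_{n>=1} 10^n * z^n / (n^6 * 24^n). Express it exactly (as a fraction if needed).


Step 1: General term a_n = 10^n / (n^6 * 24^n)
Step 2: By the root test, |a_n|^(1/n) = 10 / (n^(6/n) * 24) -> 10/24 as n -> infinity (since n^(6/n) -> 1)
Step 3: R = 1/lim|a_n|^(1/n) = 24/10 = 12/5

12/5


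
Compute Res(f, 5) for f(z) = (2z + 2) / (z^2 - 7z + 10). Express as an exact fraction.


Step 1: Q(z) = z^2 - 7z + 10 = (z - 5)(z - 2)
Step 2: Q'(z) = 2z - 7
Step 3: Q'(5) = 3, P(5) = 12
Step 4: Res = P(5)/Q'(5) = 12/3 = 4

4


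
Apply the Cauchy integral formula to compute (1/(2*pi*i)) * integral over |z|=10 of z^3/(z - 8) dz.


Step 1: f(z) = z^3, a = 8 is inside |z| = 10
Step 2: By Cauchy integral formula: (1/(2pi*i)) * integral = f(a)
Step 3: f(8) = 8^3 = 512

512


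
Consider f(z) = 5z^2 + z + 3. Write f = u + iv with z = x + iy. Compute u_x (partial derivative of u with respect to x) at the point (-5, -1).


Step 1: f(z) = 5(x+iy)^2 + (x+iy) + 3
Step 2: u = 5(x^2 - y^2) + x + 3
Step 3: u_x = 10x + 1
Step 4: At (-5, -1): u_x = -50 + 1 = -49

-49


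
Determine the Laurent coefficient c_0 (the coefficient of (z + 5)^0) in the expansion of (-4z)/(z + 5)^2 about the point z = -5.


Step 1: Write the numerator in powers of (z + 5): -4z = -4(z + 5) + (-4*(-5) + 0) = -4(z + 5) + 20
Step 2: Divide by (z + 5)^2: f(z) = 20(z + 5)^(-2) - 4(z + 5)^(-1)
Step 3: This finite sum is the Laurent series of f about z = -5.
Step 4: Only the powers -2 and -1 appear, so the coefficient of (z + 5)^0 = 0

0


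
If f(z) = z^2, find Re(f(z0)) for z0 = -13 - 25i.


Step 1: z0 = -13 - 25i
Step 2: z0^2 = (-13)^2 - (-25)^2 + 650i
Step 3: real part = 169 - 625 = -456

-456


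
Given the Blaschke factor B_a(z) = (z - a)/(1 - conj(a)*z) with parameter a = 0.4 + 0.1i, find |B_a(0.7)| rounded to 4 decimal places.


Step 1: Numerator z0 - a = 0.7 - (0.4 + 0.1i) = 0.3 - 0.1i
Step 2: Denominator 1 - conj(a)*z0 = 1 - (0.4 - 0.1i)*0.7 = 0.72 + 0.07i
Step 3: |z0 - a|^2 = 0.3^2 + (-0.1)^2 = 0.1; |1 - conj(a)*z0|^2 = 0.72^2 + 0.07^2 = 0.5233
Step 4: |B_a(0.7)| = sqrt(0.1 / 0.5233) = sqrt(0.191095)
Step 5: = 0.4371

0.4371


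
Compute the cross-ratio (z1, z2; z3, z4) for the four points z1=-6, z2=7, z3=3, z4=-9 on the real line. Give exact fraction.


Step 1: (z1-z3)(z2-z4) = (-9) * 16 = -144
Step 2: (z1-z4)(z2-z3) = 3 * 4 = 12
Step 3: Cross-ratio = -144/12 = -12

-12


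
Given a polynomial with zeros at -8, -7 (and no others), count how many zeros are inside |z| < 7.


Step 1: Check each root:
  z = -8: |-8| = 8 >= 7
  z = -7: |-7| = 7 >= 7
Step 2: Count = 0

0


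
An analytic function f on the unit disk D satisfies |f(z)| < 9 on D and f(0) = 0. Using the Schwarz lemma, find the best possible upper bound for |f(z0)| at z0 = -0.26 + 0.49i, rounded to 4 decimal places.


Step 1: g = f/9 maps D -> D with g(0) = 0, so by the Schwarz lemma |g(z)| <= |z|, i.e. |f(z)| <= 9|z|; this is sharp (f(z) = 9z).
Step 2: |z0|^2 = (-0.26)^2 + 0.49^2 = 0.3077
Step 3: |z0| = sqrt(0.3077) = 0.554707
Step 4: Best bound = 9 * |z0| = 9 * 0.554707 = 4.9924

4.9924


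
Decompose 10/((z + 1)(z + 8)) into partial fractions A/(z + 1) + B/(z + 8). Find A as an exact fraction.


Step 1: Multiply both sides by (z + 1) and set z = -1
Step 2: A = 10 / (-1 + 8)
Step 3: A = 10 / 7
Step 4: A = 10/7

10/7


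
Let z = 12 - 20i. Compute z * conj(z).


Step 1: conj(z) = 12 + 20i
Step 2: z * conj(z) = 12^2 + (-20)^2
Step 3: = 144 + 400 = 544

544


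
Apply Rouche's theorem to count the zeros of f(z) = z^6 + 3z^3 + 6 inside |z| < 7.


Step 1: On |z| = 7 the three terms have sizes |z^6| = 7^6 = 117649, |3z^3| = 3*7^3 = 1029, |6| = 6
Step 2: The dominant term is g(z) = z^6; let h(z) = 3z^3 + 6 so f = g + h
Step 3: On |z| = 7: |g| = 117649 and |h| <= 1029 + 6 = 1035
Step 4: Since 117649 > 1035, |h| < |g| on |z| = 7, so by Rouche f has the same number of zeros as g inside |z| < 7
Step 5: g(z) = z^6 has 6 zeros (all at the origin) inside |z| < 7. Answer = 6

6


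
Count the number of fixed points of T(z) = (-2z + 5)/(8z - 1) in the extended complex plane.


Step 1: Fixed points satisfy T(z) = z
Step 2: 8z^2 + z - 5 = 0
Step 3: Discriminant = 1^2 - 4*8*(-5) = 161
Step 4: Number of fixed points = 2

2


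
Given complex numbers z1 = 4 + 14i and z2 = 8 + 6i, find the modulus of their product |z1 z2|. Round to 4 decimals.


Step 1: |z1| = sqrt(4^2 + 14^2) = sqrt(212)
Step 2: |z2| = sqrt(8^2 + 6^2) = sqrt(100)
Step 3: |z1*z2| = |z1|*|z2| = sqrt(212) * sqrt(100) = sqrt(212 * 100) = sqrt(21200)
Step 4: = 145.6022

145.6022


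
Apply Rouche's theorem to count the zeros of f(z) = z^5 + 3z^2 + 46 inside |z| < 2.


Step 1: On |z| = 2 the three terms have sizes |z^5| = 2^5 = 32, |3z^2| = 3*2^2 = 12, |46| = 46
Step 2: The dominant term is g(z) = 46; let h(z) = z^5 + 3z^2 so f = g + h
Step 3: On |z| = 2: |g| = 46 and |h| <= 32 + 12 = 44
Step 4: Since 46 > 44, |h| < |g| on |z| = 2, so by Rouche f has the same number of zeros as g inside |z| < 2
Step 5: g(z) = 46 is a nonzero constant with no zeros inside |z| < 2. Answer = 0

0


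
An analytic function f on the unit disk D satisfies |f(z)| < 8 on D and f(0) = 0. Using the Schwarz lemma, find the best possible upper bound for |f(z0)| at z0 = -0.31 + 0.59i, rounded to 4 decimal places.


Step 1: g = f/8 maps D -> D with g(0) = 0, so by the Schwarz lemma |g(z)| <= |z|, i.e. |f(z)| <= 8|z|; this is sharp (f(z) = 8z).
Step 2: |z0|^2 = (-0.31)^2 + 0.59^2 = 0.4442
Step 3: |z0| = sqrt(0.4442) = 0.666483
Step 4: Best bound = 8 * |z0| = 8 * 0.666483 = 5.3319

5.3319


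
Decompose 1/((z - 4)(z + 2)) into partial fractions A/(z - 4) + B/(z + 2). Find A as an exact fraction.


Step 1: Multiply both sides by (z - 4) and set z = 4
Step 2: A = 1 / (4 + 2)
Step 3: A = 1 / 6
Step 4: A = 1/6

1/6


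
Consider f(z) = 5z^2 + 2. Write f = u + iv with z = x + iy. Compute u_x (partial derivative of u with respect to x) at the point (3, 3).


Step 1: f(z) = 5(x+iy)^2 + 2
Step 2: u = 5(x^2 - y^2) + 2
Step 3: u_x = 10x + 0
Step 4: At (3, 3): u_x = 30 + 0 = 30

30


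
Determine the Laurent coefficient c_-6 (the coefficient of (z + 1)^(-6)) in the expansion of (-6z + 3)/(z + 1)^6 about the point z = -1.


Step 1: Write the numerator in powers of (z + 1): -6z + 3 = -6(z + 1) + (-6*(-1) + 3) = -6(z + 1) + 9
Step 2: Divide by (z + 1)^6: f(z) = 9(z + 1)^(-6) - 6(z + 1)^(-5)
Step 3: This finite sum is the Laurent series of f about z = -1.
Step 4: Coefficient of (z + 1)^(-6) = -6*(-1) + 3 = 9

9


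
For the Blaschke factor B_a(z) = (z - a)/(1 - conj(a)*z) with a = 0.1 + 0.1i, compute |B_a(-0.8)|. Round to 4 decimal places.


Step 1: Numerator z0 - a = -0.8 - (0.1 + 0.1i) = -0.9 - 0.1i
Step 2: Denominator 1 - conj(a)*z0 = 1 - (0.1 - 0.1i)*(-0.8) = 1.08 - 0.08i
Step 3: |z0 - a|^2 = (-0.9)^2 + (-0.1)^2 = 0.82; |1 - conj(a)*z0|^2 = 1.08^2 + (-0.08)^2 = 1.1728
Step 4: |B_a(-0.8)| = sqrt(0.82 / 1.1728) = sqrt(0.699181)
Step 5: = 0.8362

0.8362


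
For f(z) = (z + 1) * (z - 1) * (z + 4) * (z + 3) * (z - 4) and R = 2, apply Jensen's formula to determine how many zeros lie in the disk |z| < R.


Jensen's formula: (1/2pi)*integral log|f(Re^it)|dt = log|f(0)| + sum_{|a_k|<R} log(R/|a_k|)
Step 1: f(0) = 1 * (-1) * 4 * 3 * (-4) = 48
Step 2: log|f(0)| = log|-1| + log|1| + log|-4| + log|-3| + log|4| = 3.8712
Step 3: Zeros inside |z| < 2: -1, 1
Step 4: Jensen sum = log(2/1) + log(2/1) = 1.3863
Step 5: n(R) = number of terms in the Jensen sum = count of zeros inside |z| < 2 = 2

2


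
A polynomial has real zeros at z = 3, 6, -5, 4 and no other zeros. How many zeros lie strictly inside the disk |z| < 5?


Step 1: Check each root:
  z = 3: |3| = 3 < 5
  z = 6: |6| = 6 >= 5
  z = -5: |-5| = 5 >= 5
  z = 4: |4| = 4 < 5
Step 2: Count = 2

2


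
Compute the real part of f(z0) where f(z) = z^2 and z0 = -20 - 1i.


Step 1: z0 = -20 - 1i
Step 2: z0^2 = (-20)^2 - (-1)^2 + 40i
Step 3: real part = 400 - 1 = 399

399


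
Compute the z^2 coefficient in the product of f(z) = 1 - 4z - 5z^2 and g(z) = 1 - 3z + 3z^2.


Step 1: z^2 term in f*g comes from: (1)*(3z^2) + (-4z)*(-3z) + (-5z^2)*(1)
Step 2: = 3 + 12 - 5
Step 3: = 10

10


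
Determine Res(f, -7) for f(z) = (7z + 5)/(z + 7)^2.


Step 1: Pole of order 2 at z = -7
Step 2: Res = lim d/dz [(z + 7)^2 * f(z)] as z -> -7
Step 3: (z + 7)^2 * f(z) = 7z + 5
Step 4: d/dz[7z + 5] = 7

7


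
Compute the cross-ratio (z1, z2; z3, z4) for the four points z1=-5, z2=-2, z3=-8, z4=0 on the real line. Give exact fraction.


Step 1: (z1-z3)(z2-z4) = 3 * (-2) = -6
Step 2: (z1-z4)(z2-z3) = (-5) * 6 = -30
Step 3: Cross-ratio = 6/30 = 1/5

1/5


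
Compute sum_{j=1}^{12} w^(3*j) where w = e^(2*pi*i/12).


Step 1: The sum sum_{j=1}^{n} w^(k*j) equals n if n | k, else 0.
Step 2: Here n = 12, k = 3
Step 3: Does n divide k? 12 | 3 -> False
Step 4: Sum = 0

0


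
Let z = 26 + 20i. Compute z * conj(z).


Step 1: conj(z) = 26 - 20i
Step 2: z * conj(z) = 26^2 + 20^2
Step 3: = 676 + 400 = 1076

1076


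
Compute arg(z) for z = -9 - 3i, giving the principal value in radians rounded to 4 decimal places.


Step 1: z = -9 - 3i
Step 2: arg(z) = atan2(-3, -9)
Step 3: arg(z) = -2.8198

-2.8198


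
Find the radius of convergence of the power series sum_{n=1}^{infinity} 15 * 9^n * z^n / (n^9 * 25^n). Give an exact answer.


Step 1: General term a_n = 15 * 9^n / (n^9 * 25^n)
Step 2: By the root test, |a_n|^(1/n) = 15^(1/n) * 9 / (n^(9/n) * 25) -> 9/25 as n -> infinity (since 15^(1/n) -> 1 and n^(9/n) -> 1)
Step 3: R = 1/lim|a_n|^(1/n) = 25/9

25/9


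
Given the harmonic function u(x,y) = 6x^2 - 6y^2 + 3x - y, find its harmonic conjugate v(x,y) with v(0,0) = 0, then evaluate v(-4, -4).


Step 1: v_x = -u_y = 12y + 1
Step 2: v_y = u_x = 12x + 3
Step 3: v = 12xy + x + 3y + C
Step 4: v(0,0) = 0 => C = 0
Step 5: v(-4, -4) = 176

176


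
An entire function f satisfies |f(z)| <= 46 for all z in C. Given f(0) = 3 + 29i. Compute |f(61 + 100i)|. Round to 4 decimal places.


Step 1: By Liouville's theorem, a bounded entire function is constant.
Step 2: f(z) = f(0) = 3 + 29i for all z.
Step 3: |f(w)| = |3 + 29i| = sqrt(9 + 841)
Step 4: = 29.1548

29.1548


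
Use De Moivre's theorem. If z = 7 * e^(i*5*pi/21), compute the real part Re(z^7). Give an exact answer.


Step 1: By De Moivre's theorem, z^7 = 7^7 * e^(i*7*5*pi/21) = 823543 * (cos(5*pi/3) + i*sin(5*pi/3))
Step 2: |z|^7 = 7^7 = 823543
Step 3: The angle 5*pi/3 already lies in [0, 2*pi)
Step 4: cos(5*pi/3) = 1/2
Step 5: Re(z^7) = 823543 * 1/2 = 823543/2

823543/2


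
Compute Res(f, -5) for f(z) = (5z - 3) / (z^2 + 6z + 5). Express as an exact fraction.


Step 1: Q(z) = z^2 + 6z + 5 = (z + 5)(z + 1)
Step 2: Q'(z) = 2z + 6
Step 3: Q'(-5) = -4, P(-5) = -28
Step 4: Res = P(-5)/Q'(-5) = -28/(-4) = 7

7


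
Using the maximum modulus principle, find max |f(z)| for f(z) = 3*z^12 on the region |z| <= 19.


Step 1: On |z| = 19, |f(z)| = 3 * |z|^12 = 3 * 19^12
Step 2: By maximum modulus principle, maximum is on boundary.
Step 3: Maximum = 3 * 2213314919066161 = 6639944757198483

6639944757198483


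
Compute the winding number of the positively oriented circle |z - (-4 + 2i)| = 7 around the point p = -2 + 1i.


Step 1: Center c = (-4, 2), radius = 7
Step 2: |p - c|^2 = 2^2 + (-1)^2 = 5
Step 3: r^2 = 49
Step 4: |p-c| < r so winding number = 1

1


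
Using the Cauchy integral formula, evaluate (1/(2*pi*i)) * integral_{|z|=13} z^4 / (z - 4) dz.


Step 1: f(z) = z^4, a = 4 is inside |z| = 13
Step 2: By Cauchy integral formula: (1/(2pi*i)) * integral = f(a)
Step 3: f(4) = 4^4 = 256

256


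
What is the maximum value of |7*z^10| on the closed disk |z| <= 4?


Step 1: On |z| = 4, |f(z)| = 7 * |z|^10 = 7 * 4^10
Step 2: By maximum modulus principle, maximum is on boundary.
Step 3: Maximum = 7 * 1048576 = 7340032

7340032


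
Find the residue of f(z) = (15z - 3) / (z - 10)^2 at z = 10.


Step 1: Pole of order 2 at z = 10
Step 2: Res = lim d/dz [(z - 10)^2 * f(z)] as z -> 10
Step 3: (z - 10)^2 * f(z) = 15z - 3
Step 4: d/dz[15z - 3] = 15

15


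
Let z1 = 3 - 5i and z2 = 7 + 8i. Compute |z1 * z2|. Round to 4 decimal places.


Step 1: |z1| = sqrt(3^2 + (-5)^2) = sqrt(34)
Step 2: |z2| = sqrt(7^2 + 8^2) = sqrt(113)
Step 3: |z1*z2| = |z1|*|z2| = sqrt(34) * sqrt(113) = sqrt(34 * 113) = sqrt(3842)
Step 4: = 61.9839

61.9839


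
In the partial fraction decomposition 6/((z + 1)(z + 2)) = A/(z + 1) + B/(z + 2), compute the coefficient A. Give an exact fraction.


Step 1: Multiply both sides by (z + 1) and set z = -1
Step 2: A = 6 / (-1 + 2)
Step 3: A = 6 / 1
Step 4: A = 6

6


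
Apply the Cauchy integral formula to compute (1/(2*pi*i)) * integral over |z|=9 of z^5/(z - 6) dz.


Step 1: f(z) = z^5, a = 6 is inside |z| = 9
Step 2: By Cauchy integral formula: (1/(2pi*i)) * integral = f(a)
Step 3: f(6) = 6^5 = 7776

7776


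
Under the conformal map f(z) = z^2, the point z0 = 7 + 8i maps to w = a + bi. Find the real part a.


Step 1: z0 = 7 + 8i
Step 2: z0^2 = 7^2 - 8^2 + 112i
Step 3: real part = 49 - 64 = -15

-15


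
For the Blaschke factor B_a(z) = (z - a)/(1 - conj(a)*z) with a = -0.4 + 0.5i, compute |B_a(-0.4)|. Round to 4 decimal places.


Step 1: Numerator z0 - a = -0.4 - (-0.4 + 0.5i) = 0 - 0.5i
Step 2: Denominator 1 - conj(a)*z0 = 1 - (-0.4 - 0.5i)*(-0.4) = 0.84 - 0.2i
Step 3: |z0 - a|^2 = 0^2 + (-0.5)^2 = 0.25; |1 - conj(a)*z0|^2 = 0.84^2 + (-0.2)^2 = 0.7456
Step 4: |B_a(-0.4)| = sqrt(0.25 / 0.7456) = sqrt(0.3353)
Step 5: = 0.5791

0.5791


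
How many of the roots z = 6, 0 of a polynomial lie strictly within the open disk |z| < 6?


Step 1: Check each root:
  z = 6: |6| = 6 >= 6
  z = 0: |0| = 0 < 6
Step 2: Count = 1

1


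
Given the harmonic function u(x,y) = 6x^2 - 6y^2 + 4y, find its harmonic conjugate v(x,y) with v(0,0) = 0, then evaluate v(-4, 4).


Step 1: v_x = -u_y = 12y - 4
Step 2: v_y = u_x = 12x + 0
Step 3: v = 12xy - 4x + C
Step 4: v(0,0) = 0 => C = 0
Step 5: v(-4, 4) = -176

-176


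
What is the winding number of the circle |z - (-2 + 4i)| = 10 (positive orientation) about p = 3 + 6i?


Step 1: Center c = (-2, 4), radius = 10
Step 2: |p - c|^2 = 5^2 + 2^2 = 29
Step 3: r^2 = 100
Step 4: |p-c| < r so winding number = 1

1


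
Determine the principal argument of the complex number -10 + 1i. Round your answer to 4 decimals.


Step 1: z = -10 + 1i
Step 2: arg(z) = atan2(1, -10)
Step 3: arg(z) = 3.0419

3.0419


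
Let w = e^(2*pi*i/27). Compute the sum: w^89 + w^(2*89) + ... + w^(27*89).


Step 1: The sum sum_{j=1}^{n} w^(k*j) equals n if n | k, else 0.
Step 2: Here n = 27, k = 89
Step 3: Does n divide k? 27 | 89 -> False
Step 4: Sum = 0

0


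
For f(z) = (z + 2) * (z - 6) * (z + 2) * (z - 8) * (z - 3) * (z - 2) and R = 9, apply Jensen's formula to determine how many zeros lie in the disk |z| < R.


Jensen's formula: (1/2pi)*integral log|f(Re^it)|dt = log|f(0)| + sum_{|a_k|<R} log(R/|a_k|)
Step 1: f(0) = 2 * (-6) * 2 * (-8) * (-3) * (-2) = 1152
Step 2: log|f(0)| = log|-2| + log|6| + log|-2| + log|8| + log|3| + log|2| = 7.0493
Step 3: Zeros inside |z| < 9: -2, 6, -2, 8, 3, 2
Step 4: Jensen sum = log(9/2) + log(9/6) + log(9/2) + log(9/8) + log(9/3) + log(9/2) = 6.1341
Step 5: n(R) = number of terms in the Jensen sum = count of zeros inside |z| < 9 = 6

6


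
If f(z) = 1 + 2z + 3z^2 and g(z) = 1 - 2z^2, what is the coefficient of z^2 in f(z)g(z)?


Step 1: z^2 term in f*g comes from: (1)*(-2z^2) + (2z)*(0) + (3z^2)*(1)
Step 2: = -2 + 0 + 3
Step 3: = 1

1


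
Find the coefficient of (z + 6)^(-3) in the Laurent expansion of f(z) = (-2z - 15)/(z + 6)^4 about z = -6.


Step 1: Write the numerator in powers of (z + 6): -2z - 15 = -2(z + 6) + (-2*(-6) - 15) = -2(z + 6) - 3
Step 2: Divide by (z + 6)^4: f(z) = -3(z + 6)^(-4) - 2(z + 6)^(-3)
Step 3: This finite sum is the Laurent series of f about z = -6.
Step 4: Coefficient of (z + 6)^(-3) = coefficient of (z + 6) in the re-centred numerator = -2

-2


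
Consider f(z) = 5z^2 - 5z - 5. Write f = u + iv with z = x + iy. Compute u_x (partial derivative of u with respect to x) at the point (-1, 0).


Step 1: f(z) = 5(x+iy)^2 - 5(x+iy) - 5
Step 2: u = 5(x^2 - y^2) - 5x - 5
Step 3: u_x = 10x - 5
Step 4: At (-1, 0): u_x = -10 - 5 = -15

-15


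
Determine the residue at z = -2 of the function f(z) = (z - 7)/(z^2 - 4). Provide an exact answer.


Step 1: Q(z) = z^2 - 4 = (z + 2)(z - 2)
Step 2: Q'(z) = 2z
Step 3: Q'(-2) = -4, P(-2) = -9
Step 4: Res = P(-2)/Q'(-2) = -9/(-4) = 9/4

9/4


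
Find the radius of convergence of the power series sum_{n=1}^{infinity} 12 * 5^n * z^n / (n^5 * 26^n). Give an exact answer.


Step 1: General term a_n = 12 * 5^n / (n^5 * 26^n)
Step 2: By the root test, |a_n|^(1/n) = 12^(1/n) * 5 / (n^(5/n) * 26) -> 5/26 as n -> infinity (since 12^(1/n) -> 1 and n^(5/n) -> 1)
Step 3: R = 1/lim|a_n|^(1/n) = 26/5

26/5


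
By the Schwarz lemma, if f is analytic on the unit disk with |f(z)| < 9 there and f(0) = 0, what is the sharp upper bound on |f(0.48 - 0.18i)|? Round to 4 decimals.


Step 1: g = f/9 maps D -> D with g(0) = 0, so by the Schwarz lemma |g(z)| <= |z|, i.e. |f(z)| <= 9|z|; this is sharp (f(z) = 9z).
Step 2: |z0|^2 = 0.48^2 + (-0.18)^2 = 0.2628
Step 3: |z0| = sqrt(0.2628) = 0.51264
Step 4: Best bound = 9 * |z0| = 9 * 0.51264 = 4.6138

4.6138


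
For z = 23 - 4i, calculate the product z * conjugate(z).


Step 1: conj(z) = 23 + 4i
Step 2: z * conj(z) = 23^2 + (-4)^2
Step 3: = 529 + 16 = 545

545


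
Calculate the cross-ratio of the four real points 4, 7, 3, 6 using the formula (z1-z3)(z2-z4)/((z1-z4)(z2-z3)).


Step 1: (z1-z3)(z2-z4) = 1 * 1 = 1
Step 2: (z1-z4)(z2-z3) = (-2) * 4 = -8
Step 3: Cross-ratio = -1/8 = -1/8

-1/8


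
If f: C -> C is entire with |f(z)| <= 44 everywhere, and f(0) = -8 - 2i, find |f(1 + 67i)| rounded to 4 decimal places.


Step 1: By Liouville's theorem, a bounded entire function is constant.
Step 2: f(z) = f(0) = -8 - 2i for all z.
Step 3: |f(w)| = |-8 - 2i| = sqrt(64 + 4)
Step 4: = 8.2462

8.2462


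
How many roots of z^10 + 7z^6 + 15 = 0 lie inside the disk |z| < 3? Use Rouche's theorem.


Step 1: On |z| = 3 the three terms have sizes |z^10| = 3^10 = 59049, |7z^6| = 7*3^6 = 5103, |15| = 15
Step 2: The dominant term is g(z) = z^10; let h(z) = 7z^6 + 15 so f = g + h
Step 3: On |z| = 3: |g| = 59049 and |h| <= 5103 + 15 = 5118
Step 4: Since 59049 > 5118, |h| < |g| on |z| = 3, so by Rouche f has the same number of zeros as g inside |z| < 3
Step 5: g(z) = z^10 has 10 zeros (all at the origin) inside |z| < 3. Answer = 10

10


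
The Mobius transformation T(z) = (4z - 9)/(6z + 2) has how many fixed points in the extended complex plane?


Step 1: Fixed points satisfy T(z) = z
Step 2: 6z^2 - 2z + 9 = 0
Step 3: Discriminant = (-2)^2 - 4*6*9 = -212
Step 4: Number of fixed points = 2

2


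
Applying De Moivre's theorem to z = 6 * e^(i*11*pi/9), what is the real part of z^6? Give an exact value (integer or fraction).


Step 1: By De Moivre's theorem, z^6 = 6^6 * e^(i*6*11*pi/9) = 46656 * (cos(22*pi/3) + i*sin(22*pi/3))
Step 2: |z|^6 = 6^6 = 46656
Step 3: Reduce the angle mod 2*pi: 22*pi/3 - 6*pi = 4*pi/3
Step 4: cos(4*pi/3) = -1/2
Step 5: Re(z^6) = 46656 * (-1/2) = -23328

-23328


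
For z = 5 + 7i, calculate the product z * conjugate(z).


Step 1: conj(z) = 5 - 7i
Step 2: z * conj(z) = 5^2 + 7^2
Step 3: = 25 + 49 = 74

74


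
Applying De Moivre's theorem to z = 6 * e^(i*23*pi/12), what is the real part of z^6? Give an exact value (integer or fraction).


Step 1: By De Moivre's theorem, z^6 = 6^6 * e^(i*6*23*pi/12) = 46656 * (cos(23*pi/2) + i*sin(23*pi/2))
Step 2: |z|^6 = 6^6 = 46656
Step 3: Reduce the angle mod 2*pi: 23*pi/2 - 10*pi = 3*pi/2
Step 4: cos(3*pi/2) = 0
Step 5: Re(z^6) = 46656 * 0 = 0

0


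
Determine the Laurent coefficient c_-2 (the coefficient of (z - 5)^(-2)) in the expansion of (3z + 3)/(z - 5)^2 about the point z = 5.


Step 1: Write the numerator in powers of (z - 5): 3z + 3 = 3(z - 5) + (3*5 + 3) = 3(z - 5) + 18
Step 2: Divide by (z - 5)^2: f(z) = 18(z - 5)^(-2) + 3(z - 5)^(-1)
Step 3: This finite sum is the Laurent series of f about z = 5.
Step 4: Coefficient of (z - 5)^(-2) = 3*5 + 3 = 18

18


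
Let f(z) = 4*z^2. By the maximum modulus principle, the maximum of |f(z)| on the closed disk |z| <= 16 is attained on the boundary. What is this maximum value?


Step 1: On |z| = 16, |f(z)| = 4 * |z|^2 = 4 * 16^2
Step 2: By maximum modulus principle, maximum is on boundary.
Step 3: Maximum = 4 * 256 = 1024

1024


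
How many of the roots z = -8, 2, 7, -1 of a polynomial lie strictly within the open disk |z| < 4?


Step 1: Check each root:
  z = -8: |-8| = 8 >= 4
  z = 2: |2| = 2 < 4
  z = 7: |7| = 7 >= 4
  z = -1: |-1| = 1 < 4
Step 2: Count = 2

2


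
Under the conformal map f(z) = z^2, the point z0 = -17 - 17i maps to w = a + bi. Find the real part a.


Step 1: z0 = -17 - 17i
Step 2: z0^2 = (-17)^2 - (-17)^2 + 578i
Step 3: real part = 289 - 289 = 0

0


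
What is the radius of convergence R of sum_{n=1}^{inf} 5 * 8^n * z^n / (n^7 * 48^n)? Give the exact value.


Step 1: General term a_n = 5 * 8^n / (n^7 * 48^n)
Step 2: By the root test, |a_n|^(1/n) = 5^(1/n) * 8 / (n^(7/n) * 48) -> 8/48 as n -> infinity (since 5^(1/n) -> 1 and n^(7/n) -> 1)
Step 3: R = 1/lim|a_n|^(1/n) = 48/8 = 6

6
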